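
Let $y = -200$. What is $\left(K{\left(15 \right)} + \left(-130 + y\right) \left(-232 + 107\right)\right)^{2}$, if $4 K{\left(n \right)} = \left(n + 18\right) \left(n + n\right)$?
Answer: $\frac{6888170025}{4} \approx 1.722 \cdot 10^{9}$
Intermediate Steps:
$K{\left(n \right)} = \frac{n \left(18 + n\right)}{2}$ ($K{\left(n \right)} = \frac{\left(n + 18\right) \left(n + n\right)}{4} = \frac{\left(18 + n\right) 2 n}{4} = \frac{2 n \left(18 + n\right)}{4} = \frac{n \left(18 + n\right)}{2}$)
$\left(K{\left(15 \right)} + \left(-130 + y\right) \left(-232 + 107\right)\right)^{2} = \left(\frac{1}{2} \cdot 15 \left(18 + 15\right) + \left(-130 - 200\right) \left(-232 + 107\right)\right)^{2} = \left(\frac{1}{2} \cdot 15 \cdot 33 - -41250\right)^{2} = \left(\frac{495}{2} + 41250\right)^{2} = \left(\frac{82995}{2}\right)^{2} = \frac{6888170025}{4}$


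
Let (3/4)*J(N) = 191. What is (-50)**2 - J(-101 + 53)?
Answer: 6736/3 ≈ 2245.3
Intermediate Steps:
J(N) = 764/3 (J(N) = (4/3)*191 = 764/3)
(-50)**2 - J(-101 + 53) = (-50)**2 - 1*764/3 = 2500 - 764/3 = 6736/3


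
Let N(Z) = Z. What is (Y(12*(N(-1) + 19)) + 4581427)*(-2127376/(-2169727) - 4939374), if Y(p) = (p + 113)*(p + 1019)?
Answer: -53454084916088827324/2169727 ≈ -2.4636e+13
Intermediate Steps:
Y(p) = (113 + p)*(1019 + p)
(Y(12*(N(-1) + 19)) + 4581427)*(-2127376/(-2169727) - 4939374) = ((115147 + (12*(-1 + 19))² + 1132*(12*(-1 + 19))) + 4581427)*(-2127376/(-2169727) - 4939374) = ((115147 + (12*18)² + 1132*(12*18)) + 4581427)*(-2127376*(-1/2169727) - 4939374) = ((115147 + 216² + 1132*216) + 4581427)*(2127376/2169727 - 4939374) = ((115147 + 46656 + 244512) + 4581427)*(-10717091003522/2169727) = (406315 + 4581427)*(-10717091003522/2169727) = 4987742*(-10717091003522/2169727) = -53454084916088827324/2169727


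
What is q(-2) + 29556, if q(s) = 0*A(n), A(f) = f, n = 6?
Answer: 29556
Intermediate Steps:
q(s) = 0 (q(s) = 0*6 = 0)
q(-2) + 29556 = 0 + 29556 = 29556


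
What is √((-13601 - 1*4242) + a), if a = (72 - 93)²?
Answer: I*√17402 ≈ 131.92*I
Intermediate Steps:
a = 441 (a = (-21)² = 441)
√((-13601 - 1*4242) + a) = √((-13601 - 1*4242) + 441) = √((-13601 - 4242) + 441) = √(-17843 + 441) = √(-17402) = I*√17402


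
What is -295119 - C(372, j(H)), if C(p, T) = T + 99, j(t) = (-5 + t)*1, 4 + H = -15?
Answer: -295194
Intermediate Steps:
H = -19 (H = -4 - 15 = -19)
j(t) = -5 + t
C(p, T) = 99 + T
-295119 - C(372, j(H)) = -295119 - (99 + (-5 - 19)) = -295119 - (99 - 24) = -295119 - 1*75 = -295119 - 75 = -295194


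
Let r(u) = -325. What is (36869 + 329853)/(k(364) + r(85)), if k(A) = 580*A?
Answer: 366722/210795 ≈ 1.7397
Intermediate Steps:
(36869 + 329853)/(k(364) + r(85)) = (36869 + 329853)/(580*364 - 325) = 366722/(211120 - 325) = 366722/210795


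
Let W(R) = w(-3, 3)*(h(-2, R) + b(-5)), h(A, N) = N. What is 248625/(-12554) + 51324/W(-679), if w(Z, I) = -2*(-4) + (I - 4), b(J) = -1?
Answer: -16319433/533545 ≈ -30.587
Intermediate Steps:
w(Z, I) = 4 + I (w(Z, I) = 8 + (-4 + I) = 4 + I)
W(R) = -7 + 7*R (W(R) = (4 + 3)*(R - 1) = 7*(-1 + R) = -7 + 7*R)
248625/(-12554) + 51324/W(-679) = 248625/(-12554) + 51324/(-7 + 7*(-679)) = 248625*(-1/12554) + 51324/(-7 - 4753) = -248625/12554 + 51324/(-4760) = -248625/12554 + 51324*(-1/4760) = -248625/12554 - 1833/170 = -16319433/533545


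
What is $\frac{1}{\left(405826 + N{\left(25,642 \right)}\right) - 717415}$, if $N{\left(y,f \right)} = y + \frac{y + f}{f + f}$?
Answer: $- \frac{1284}{400047509} \approx -3.2096 \cdot 10^{-6}$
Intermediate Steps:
$N{\left(y,f \right)} = y + \frac{f + y}{2 f}$
$\frac{1}{\left(405826 + N{\left(25,642 \right)}\right) - 717415} = \frac{1}{\left(405826 + \left(\frac{1}{2} + 25 + \frac{1}{2} \cdot 25 \cdot \frac{1}{642}\right)\right) - 717415} = \frac{1}{\left(405826 + \left(\frac{1}{2} + 25 + \frac{25}{1284}\right)\right) - 717415} = \frac{1}{\left(405826 + \frac{32767}{1284}\right) - 717415} = \frac{1}{\frac{521113351}{1284} - 717415} = \frac{1}{- \frac{400047509}{1284}} = - \frac{1284}{400047509}$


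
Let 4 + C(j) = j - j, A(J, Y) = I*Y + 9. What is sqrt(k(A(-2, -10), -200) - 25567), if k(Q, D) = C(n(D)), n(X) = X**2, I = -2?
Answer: I*sqrt(25571) ≈ 159.91*I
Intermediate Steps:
A(J, Y) = 9 - 2*Y (A(J, Y) = -2*Y + 9 = 9 - 2*Y)
C(j) = -4 (C(j) = -4 + (j - j) = -4 + 0 = -4)
k(Q, D) = -4
sqrt(k(A(-2, -10), -200) - 25567) = sqrt(-4 - 25567) = sqrt(-25571) = I*sqrt(25571)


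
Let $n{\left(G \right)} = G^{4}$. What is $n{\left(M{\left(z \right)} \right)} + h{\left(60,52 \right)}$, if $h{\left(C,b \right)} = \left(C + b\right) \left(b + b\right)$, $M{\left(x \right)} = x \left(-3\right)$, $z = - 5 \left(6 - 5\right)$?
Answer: $62273$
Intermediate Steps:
$z = -5$ ($z = \left(-5\right) 1 = -5$)
$M{\left(x \right)} = - 3 x$
$h{\left(C,b \right)} = 2 b \left(C + b\right)$ ($h{\left(C,b \right)} = \left(C + b\right) 2 b = 2 b \left(C + b\right)$)
$n{\left(M{\left(z \right)} \right)} + h{\left(60,52 \right)} = \left(\left(-3\right) \left(-5\right)\right)^{4} + 2 \cdot 52 \left(60 + 52\right) = 15^{4} + 2 \cdot 52 \cdot 112 = 50625 + 11648 = 62273$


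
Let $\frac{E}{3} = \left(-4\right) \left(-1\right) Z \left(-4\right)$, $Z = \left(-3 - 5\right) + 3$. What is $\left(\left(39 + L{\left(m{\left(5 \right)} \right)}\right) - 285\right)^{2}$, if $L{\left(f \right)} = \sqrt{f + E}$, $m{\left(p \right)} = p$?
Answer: $60761 - 3444 \sqrt{5} \approx 53060.0$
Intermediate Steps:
$Z = -5$ ($Z = -8 + 3 = -5$)
$E = 240$ ($E = 3 \left(-4\right) \left(-1\right) \left(-5\right) \left(-4\right) = 3 \cdot 4 \left(-5\right) \left(-4\right) = 3 \left(\left(-20\right) \left(-4\right)\right) = 3 \cdot 80 = 240$)
$L{\left(f \right)} = \sqrt{240 + f}$ ($L{\left(f \right)} = \sqrt{f + 240} = \sqrt{240 + f}$)
$\left(\left(39 + L{\left(m{\left(5 \right)} \right)}\right) - 285\right)^{2} = \left(\left(39 + \sqrt{240 + 5}\right) - 285\right)^{2} = \left(\left(39 + \sqrt{245}\right) - 285\right)^{2} = \left(\left(39 + 7 \sqrt{5}\right) - 285\right)^{2} = \left(-246 + 7 \sqrt{5}\right)^{2}$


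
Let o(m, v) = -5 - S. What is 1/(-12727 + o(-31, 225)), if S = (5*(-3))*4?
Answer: -1/12672 ≈ -7.8914e-5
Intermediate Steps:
S = -60 (S = -15*4 = -60)
o(m, v) = 55 (o(m, v) = -5 - 1*(-60) = -5 + 60 = 55)
1/(-12727 + o(-31, 225)) = 1/(-12727 + 55) = 1/(-12672) = -1/12672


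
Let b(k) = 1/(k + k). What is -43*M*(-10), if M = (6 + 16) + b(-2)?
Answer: 18705/2 ≈ 9352.5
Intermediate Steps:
b(k) = 1/(2*k)
M = 87/4 (M = (6 + 16) + (½)/(-2) = 22 + (½)*(-½) = 22 - ¼ = 87/4 ≈ 21.750)
-43*M*(-10) = -43*87/4*(-10) = -3741/4*(-10) = 18705/2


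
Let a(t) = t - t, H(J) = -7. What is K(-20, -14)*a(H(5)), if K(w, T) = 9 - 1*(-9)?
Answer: 0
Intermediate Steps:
a(t) = 0
K(w, T) = 18 (K(w, T) = 9 + 9 = 18)
K(-20, -14)*a(H(5)) = 18*0 = 0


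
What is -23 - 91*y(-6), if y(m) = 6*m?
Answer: 3253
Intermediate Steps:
-23 - 91*y(-6) = -23 - 546*(-6) = -23 - 91*(-36) = -23 + 3276 = 3253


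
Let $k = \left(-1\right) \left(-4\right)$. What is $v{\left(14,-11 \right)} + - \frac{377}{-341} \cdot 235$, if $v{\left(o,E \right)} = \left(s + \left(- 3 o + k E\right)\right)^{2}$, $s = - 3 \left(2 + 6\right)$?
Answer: $\frac{4214695}{341} \approx 12360.0$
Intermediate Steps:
$k = 4$
$s = -24$ ($s = \left(-3\right) 8 = -24$)
$v{\left(o,E \right)} = \left(-24 - 3 o + 4 E\right)^{2}$ ($v{\left(o,E \right)} = \left(-24 + \left(- 3 o + 4 E\right)\right)^{2} = \left(-24 - 3 o + 4 E\right)^{2}$)
$v{\left(14,-11 \right)} + - \frac{377}{-341} \cdot 235 = \left(24 - -44 + 3 \cdot 14\right)^{2} + - \frac{377}{-341} \cdot 235 = \left(24 + 44 + 42\right)^{2} + \left(-377\right) \left(- \frac{1}{341}\right) 235 = 110^{2} + \frac{377}{341} \cdot 235 = 12100 + \frac{88595}{341} = \frac{4214695}{341}$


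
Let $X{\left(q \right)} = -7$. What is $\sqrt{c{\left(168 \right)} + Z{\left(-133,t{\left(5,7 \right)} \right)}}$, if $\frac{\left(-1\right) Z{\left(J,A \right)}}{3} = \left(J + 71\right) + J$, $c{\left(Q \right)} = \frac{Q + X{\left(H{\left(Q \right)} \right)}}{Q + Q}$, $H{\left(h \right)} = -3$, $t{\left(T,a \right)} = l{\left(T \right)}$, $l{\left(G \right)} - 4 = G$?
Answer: $\frac{\sqrt{84309}}{12} \approx 24.197$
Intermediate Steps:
$l{\left(G \right)} = 4 + G$
$t{\left(T,a \right)} = 4 + T$
$c{\left(Q \right)} = \frac{-7 + Q}{2 Q}$ ($c{\left(Q \right)} = \frac{Q - 7}{Q + Q} = \frac{-7 + Q}{2 Q}$)
$Z{\left(J,A \right)} = -213 - 6 J$ ($Z{\left(J,A \right)} = - 3 \left(\left(J + 71\right) + J\right) = - 3 \left(\left(71 + J\right) + J\right) = - 3 \left(71 + 2 J\right) = -213 - 6 J$)
$\sqrt{c{\left(168 \right)} + Z{\left(-133,t{\left(5,7 \right)} \right)}} = \sqrt{\frac{-7 + 168}{2 \cdot 168} - -585} = \sqrt{\frac{1}{2} \cdot \frac{1}{168} \cdot 161 + \left(-213 + 798\right)} = \sqrt{\frac{23}{48} + 585} = \sqrt{\frac{28103}{48}} = \frac{\sqrt{84309}}{12}$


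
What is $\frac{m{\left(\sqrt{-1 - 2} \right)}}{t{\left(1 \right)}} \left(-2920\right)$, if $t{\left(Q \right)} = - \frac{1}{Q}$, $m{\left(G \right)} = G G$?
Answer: $-8760$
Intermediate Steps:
$m{\left(G \right)} = G^{2}$
$\frac{m{\left(\sqrt{-1 - 2} \right)}}{t{\left(1 \right)}} \left(-2920\right) = \frac{\left(\sqrt{-1 - 2}\right)^{2}}{\left(-1\right) 1^{-1}} \left(-2920\right) = \frac{\left(\sqrt{-3}\right)^{2}}{\left(-1\right) 1} \left(-2920\right) = \frac{\left(i \sqrt{3}\right)^{2}}{-1} \left(-2920\right) = \left(-3\right) \left(-1\right) \left(-2920\right) = 3 \left(-2920\right) = -8760$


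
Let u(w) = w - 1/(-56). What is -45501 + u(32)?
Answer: -2546263/56 ≈ -45469.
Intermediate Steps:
u(w) = 1/56 + w (u(w) = w - 1*(-1/56) = w + 1/56 = 1/56 + w)
-45501 + u(32) = -45501 + (1/56 + 32) = -45501 + 1793/56 = -2546263/56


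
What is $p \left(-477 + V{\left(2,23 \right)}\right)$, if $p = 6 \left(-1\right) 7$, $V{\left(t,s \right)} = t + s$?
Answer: $18984$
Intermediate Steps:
$V{\left(t,s \right)} = s + t$
$p = -42$ ($p = \left(-6\right) 7 = -42$)
$p \left(-477 + V{\left(2,23 \right)}\right) = - 42 \left(-477 + \left(23 + 2\right)\right) = - 42 \left(-477 + 25\right) = \left(-42\right) \left(-452\right) = 18984$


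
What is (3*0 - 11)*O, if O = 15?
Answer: -165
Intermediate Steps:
(3*0 - 11)*O = (3*0 - 11)*15 = (0 - 11)*15 = -11*15 = -165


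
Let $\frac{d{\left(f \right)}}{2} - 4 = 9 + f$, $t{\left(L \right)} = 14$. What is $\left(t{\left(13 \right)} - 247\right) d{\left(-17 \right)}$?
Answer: $1864$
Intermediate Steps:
$d{\left(f \right)} = 26 + 2 f$ ($d{\left(f \right)} = 8 + 2 \left(9 + f\right) = 8 + \left(18 + 2 f\right) = 26 + 2 f$)
$\left(t{\left(13 \right)} - 247\right) d{\left(-17 \right)} = \left(14 - 247\right) \left(26 + 2 \left(-17\right)\right) = - 233 \left(26 - 34\right) = \left(-233\right) \left(-8\right) = 1864$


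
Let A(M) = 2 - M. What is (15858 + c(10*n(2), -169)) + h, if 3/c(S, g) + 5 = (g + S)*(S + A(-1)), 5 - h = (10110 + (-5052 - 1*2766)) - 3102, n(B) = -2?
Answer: 53486987/3208 ≈ 16673.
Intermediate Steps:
h = 815 (h = 5 - ((10110 + (-5052 - 1*2766)) - 3102) = 5 - ((10110 + (-5052 - 2766)) - 3102) = 5 - ((10110 - 7818) - 3102) = 5 - (2292 - 3102) = 5 - 1*(-810) = 5 + 810 = 815)
c(S, g) = 3/(-5 + (3 + S)*(S + g)) (c(S, g) = 3/(-5 + (g + S)*(S + (2 - 1*(-1)))) = 3/(-5 + (S + g)*(S + (2 + 1))) = 3/(-5 + (S + g)*(S + 3)) = 3/(-5 + (S + g)*(3 + S)) = 3/(-5 + (3 + S)*(S + g)))
(15858 + c(10*n(2), -169)) + h = (15858 + 3/(-5 + (10*(-2))**2 + 3*(10*(-2)) + 3*(-169) + (10*(-2))*(-169))) + 815 = (15858 + 3/(-5 + (-20)**2 + 3*(-20) - 507 - 20*(-169))) + 815 = (15858 + 3/(-5 + 400 - 60 - 507 + 3380)) + 815 = (15858 + 3/3208) + 815 = 50872467/3208 + 815 = 53486987/3208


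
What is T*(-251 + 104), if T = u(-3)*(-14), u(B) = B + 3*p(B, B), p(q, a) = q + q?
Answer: -43218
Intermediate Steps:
p(q, a) = 2*q
u(B) = 7*B (u(B) = B + 3*(2*B) = B + 6*B = 7*B)
T = 294 (T = (7*(-3))*(-14) = -21*(-14) = 294)
T*(-251 + 104) = 294*(-251 + 104) = 294*(-147) = -43218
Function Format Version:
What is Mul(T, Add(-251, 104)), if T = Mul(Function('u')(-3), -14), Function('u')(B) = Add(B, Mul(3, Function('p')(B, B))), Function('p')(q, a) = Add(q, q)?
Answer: -43218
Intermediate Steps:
Function('p')(q, a) = Mul(2, q)
Function('u')(B) = Mul(7, B) (Function('u')(B) = Add(B, Mul(3, Mul(2, B))) = Add(B, Mul(6, B)) = Mul(7, B))
T = 294 (T = Mul(Mul(7, -3), -14) = Mul(-21, -14) = 294)
Mul(T, Add(-251, 104)) = Mul(294, Add(-251, 104)) = Mul(294, -147) = -43218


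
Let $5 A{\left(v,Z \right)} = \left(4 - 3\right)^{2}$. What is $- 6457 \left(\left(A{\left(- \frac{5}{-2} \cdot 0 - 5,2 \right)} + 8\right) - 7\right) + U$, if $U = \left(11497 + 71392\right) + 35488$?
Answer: $\frac{553143}{5} \approx 1.1063 \cdot 10^{5}$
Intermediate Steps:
$A{\left(v,Z \right)} = \frac{1}{5}$ ($A{\left(v,Z \right)} = \frac{\left(4 - 3\right)^{2}}{5} = \frac{1^{2}}{5} = \frac{1}{5} \cdot 1 = \frac{1}{5}$)
$U = 118377$ ($U = 82889 + 35488 = 118377$)
$- 6457 \left(\left(A{\left(- \frac{5}{-2} \cdot 0 - 5,2 \right)} + 8\right) - 7\right) + U = - 6457 \left(\left(\frac{1}{5} + 8\right) - 7\right) + 118377 = - 6457 \left(\frac{41}{5} - 7\right) + 118377 = \left(-6457\right) \frac{6}{5} + 118377 = - \frac{38742}{5} + 118377 = \frac{553143}{5}$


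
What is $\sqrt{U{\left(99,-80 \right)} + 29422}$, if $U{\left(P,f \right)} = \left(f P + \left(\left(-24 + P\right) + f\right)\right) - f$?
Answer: $\sqrt{21577} \approx 146.89$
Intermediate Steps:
$U{\left(P,f \right)} = -24 + P + P f$ ($U{\left(P,f \right)} = \left(P f + \left(-24 + P + f\right)\right) - f = \left(-24 + P + f + P f\right) - f = -24 + P + P f$)
$\sqrt{U{\left(99,-80 \right)} + 29422} = \sqrt{\left(-24 + 99 + 99 \left(-80\right)\right) + 29422} = \sqrt{\left(-24 + 99 - 7920\right) + 29422} = \sqrt{-7845 + 29422} = \sqrt{21577}$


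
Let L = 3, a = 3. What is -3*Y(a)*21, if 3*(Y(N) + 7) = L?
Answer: 378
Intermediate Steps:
Y(N) = -6 (Y(N) = -7 + (1/3)*3 = -7 + 1 = -6)
-3*Y(a)*21 = -3*(-6)*21 = 18*21 = 378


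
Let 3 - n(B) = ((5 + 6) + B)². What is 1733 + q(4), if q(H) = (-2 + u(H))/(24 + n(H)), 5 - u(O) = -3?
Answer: 57188/33 ≈ 1733.0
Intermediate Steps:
n(B) = 3 - (11 + B)² (n(B) = 3 - ((5 + 6) + B)² = 3 - (11 + B)²)
u(O) = 8 (u(O) = 5 - 1*(-3) = 5 + 3 = 8)
q(H) = 6/(27 - (11 + H)²) (q(H) = (-2 + 8)/(24 + (3 - (11 + H)²)) = 6/(27 - (11 + H)²))
1733 + q(4) = 1733 - 6/(-27 + (11 + 4)²) = 1733 - 6/(-27 + 15²) = 1733 - 6/(-27 + 225) = 1733 - 6/198 = 1733 - 6*1/198 = 1733 - 1/33 = 57188/33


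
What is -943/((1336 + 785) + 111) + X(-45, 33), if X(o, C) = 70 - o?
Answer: 255737/2232 ≈ 114.58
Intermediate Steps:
-943/((1336 + 785) + 111) + X(-45, 33) = -943/((1336 + 785) + 111) + (70 - 1*(-45)) = -943/(2121 + 111) + (70 + 45) = -943/2232 + 115 = 255737/2232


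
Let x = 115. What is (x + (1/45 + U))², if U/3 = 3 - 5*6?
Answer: 2343961/2025 ≈ 1157.5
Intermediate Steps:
U = -81 (U = 3*(3 - 5*6) = 3*(3 - 30) = 3*(-27) = -81)
(x + (1/45 + U))² = (115 + (1/45 - 81))² = (115 - 3644/45)² = (1531/45)² = 2343961/2025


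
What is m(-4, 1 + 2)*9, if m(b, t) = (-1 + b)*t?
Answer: -135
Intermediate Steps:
m(b, t) = t*(-1 + b)
m(-4, 1 + 2)*9 = ((1 + 2)*(-1 - 4))*9 = (3*(-5))*9 = -15*9 = -135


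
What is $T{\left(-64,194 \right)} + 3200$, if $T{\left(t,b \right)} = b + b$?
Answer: $3588$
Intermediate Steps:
$T{\left(t,b \right)} = 2 b$
$T{\left(-64,194 \right)} + 3200 = 2 \cdot 194 + 3200 = 388 + 3200 = 3588$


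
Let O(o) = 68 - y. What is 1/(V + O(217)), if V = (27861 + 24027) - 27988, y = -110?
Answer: 1/24078 ≈ 4.1532e-5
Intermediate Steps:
O(o) = 178 (O(o) = 68 - 1*(-110) = 68 + 110 = 178)
V = 23900 (V = 51888 - 27988 = 23900)
1/(V + O(217)) = 1/(23900 + 178) = 1/24078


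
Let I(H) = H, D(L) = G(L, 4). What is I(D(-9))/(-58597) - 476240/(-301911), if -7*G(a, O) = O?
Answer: 195344854604/123837552069 ≈ 1.5774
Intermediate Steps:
G(a, O) = -O/7
D(L) = -4/7 (D(L) = -1/7*4 = -4/7)
I(D(-9))/(-58597) - 476240/(-301911) = -4/7/(-58597) - 476240/(-301911) = -4/7*(-1/58597) - 476240*(-1/301911) = 4/410179 + 476240/301911 = 195344854604/123837552069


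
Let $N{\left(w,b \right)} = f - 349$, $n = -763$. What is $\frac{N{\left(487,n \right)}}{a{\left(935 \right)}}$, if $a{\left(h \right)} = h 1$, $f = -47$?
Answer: $- \frac{36}{85} \approx -0.42353$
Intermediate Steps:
$N{\left(w,b \right)} = -396$ ($N{\left(w,b \right)} = -47 - 349 = -396$)
$a{\left(h \right)} = h$
$\frac{N{\left(487,n \right)}}{a{\left(935 \right)}} = - \frac{396}{935} = \left(-396\right) \frac{1}{935} = - \frac{36}{85}$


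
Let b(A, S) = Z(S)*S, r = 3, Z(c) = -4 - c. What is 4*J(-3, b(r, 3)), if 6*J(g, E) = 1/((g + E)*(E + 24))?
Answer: -1/108 ≈ -0.0092593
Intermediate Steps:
b(A, S) = S*(-4 - S) (b(A, S) = (-4 - S)*S = S*(-4 - S))
J(g, E) = 1/(6*(24 + E)*(E + g)) (J(g, E) = 1/(6*(((g + E)*(E + 24)))) = 1/(6*(((E + g)*(24 + E)))) = 1/(6*(((24 + E)*(E + g)))) = (1/((24 + E)*(E + g)))/6 = 1/(6*(24 + E)*(E + g)))
4*J(-3, b(r, 3)) = 4*(1/(6*((-1*3*(4 + 3))² + 24*(-1*3*(4 + 3)) + 24*(-3) - 1*3*(4 + 3)*(-3)))) = 4*(1/(6*((-1*3*7)² + 24*(-1*3*7) - 72 - 1*3*7*(-3)))) = 4*(1/(6*((-21)² + 24*(-21) - 72 - 21*(-3)))) = 4*(1/(6*(441 - 504 - 72 + 63))) = 4*((⅙)/(-72)) = 4*((⅙)*(-1/72)) = 4*(-1/432) = -1/108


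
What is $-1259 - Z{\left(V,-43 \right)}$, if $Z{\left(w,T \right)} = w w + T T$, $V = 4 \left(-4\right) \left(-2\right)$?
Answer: $-4132$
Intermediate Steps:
$V = 32$ ($V = \left(-16\right) \left(-2\right) = 32$)
$Z{\left(w,T \right)} = T^{2} + w^{2}$ ($Z{\left(w,T \right)} = w^{2} + T^{2} = T^{2} + w^{2}$)
$-1259 - Z{\left(V,-43 \right)} = -1259 - \left(\left(-43\right)^{2} + 32^{2}\right) = -1259 - \left(1849 + 1024\right) = -1259 - 2873 = -4132$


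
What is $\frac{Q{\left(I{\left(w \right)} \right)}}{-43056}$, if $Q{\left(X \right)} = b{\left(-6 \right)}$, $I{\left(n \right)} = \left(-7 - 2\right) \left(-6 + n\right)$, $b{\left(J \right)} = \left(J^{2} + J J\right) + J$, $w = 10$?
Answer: $- \frac{11}{7176} \approx -0.0015329$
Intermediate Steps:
$b{\left(J \right)} = J + 2 J^{2}$ ($b{\left(J \right)} = \left(J^{2} + J^{2}\right) + J = 2 J^{2} + J = J + 2 J^{2}$)
$I{\left(n \right)} = 54 - 9 n$ ($I{\left(n \right)} = - 9 \left(-6 + n\right) = 54 - 9 n$)
$Q{\left(X \right)} = 66$ ($Q{\left(X \right)} = - 6 \left(1 + 2 \left(-6\right)\right) = - 6 \left(1 - 12\right) = \left(-6\right) \left(-11\right) = 66$)
$\frac{Q{\left(I{\left(w \right)} \right)}}{-43056} = \frac{66}{-43056} = 66 \left(- \frac{1}{43056}\right) = - \frac{11}{7176}$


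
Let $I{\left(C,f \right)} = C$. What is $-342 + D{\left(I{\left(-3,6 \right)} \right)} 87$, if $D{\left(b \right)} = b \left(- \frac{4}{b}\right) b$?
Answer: $702$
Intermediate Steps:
$D{\left(b \right)} = - 4 b$
$-342 + D{\left(I{\left(-3,6 \right)} \right)} 87 = -342 + \left(-4\right) \left(-3\right) 87 = -342 + 12 \cdot 87 = -342 + 1044 = 702$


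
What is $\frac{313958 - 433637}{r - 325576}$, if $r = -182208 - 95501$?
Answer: $\frac{39893}{201095} \approx 0.19838$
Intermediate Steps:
$r = -277709$ ($r = -182208 - 95501 = -277709$)
$\frac{313958 - 433637}{r - 325576} = \frac{313958 - 433637}{-277709 - 325576} = - \frac{119679}{-603285} = \left(-119679\right) \left(- \frac{1}{603285}\right) = \frac{39893}{201095}$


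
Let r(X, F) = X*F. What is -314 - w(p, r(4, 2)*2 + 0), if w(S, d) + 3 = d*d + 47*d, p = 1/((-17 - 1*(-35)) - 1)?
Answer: -1319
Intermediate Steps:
r(X, F) = F*X
p = 1/17 (p = 1/((-17 + 35) - 1) = 1/(18 - 1) = 1/17 ≈ 0.058824)
w(S, d) = -3 + d² + 47*d (w(S, d) = -3 + (d*d + 47*d) = -3 + (d² + 47*d) = -3 + d² + 47*d)
-314 - w(p, r(4, 2)*2 + 0) = -314 - (-3 + ((2*4)*2 + 0)² + 47*((2*4)*2 + 0)) = -314 - (-3 + (8*2 + 0)² + 47*(8*2 + 0)) = -314 - (-3 + (16 + 0)² + 47*(16 + 0)) = -314 - (-3 + 16² + 47*16) = -314 - (-3 + 256 + 752) = -314 - 1*1005 = -314 - 1005 = -1319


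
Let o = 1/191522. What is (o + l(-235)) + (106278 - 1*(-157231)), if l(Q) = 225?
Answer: 50510863149/191522 ≈ 2.6373e+5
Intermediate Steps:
o = 1/191522 ≈ 5.2213e-6
(o + l(-235)) + (106278 - 1*(-157231)) = (1/191522 + 225) + (106278 - 1*(-157231)) = 43092451/191522 + (106278 + 157231) = 43092451/191522 + 263509 = 50510863149/191522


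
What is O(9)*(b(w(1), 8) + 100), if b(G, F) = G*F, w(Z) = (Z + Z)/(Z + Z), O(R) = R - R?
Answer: 0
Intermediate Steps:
O(R) = 0
w(Z) = 1 (w(Z) = (2*Z)/((2*Z)) = (2*Z)*(1/(2*Z)) = 1)
b(G, F) = F*G
O(9)*(b(w(1), 8) + 100) = 0*(8*1 + 100) = 0*(8 + 100) = 0*108 = 0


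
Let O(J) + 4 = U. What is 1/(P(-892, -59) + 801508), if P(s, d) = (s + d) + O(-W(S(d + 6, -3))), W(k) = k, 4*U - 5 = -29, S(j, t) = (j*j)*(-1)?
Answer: 1/800547 ≈ 1.2491e-6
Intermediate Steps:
S(j, t) = -j**2 (S(j, t) = j**2*(-1) = -j**2)
U = -6 (U = 5/4 + (1/4)*(-29) = 5/4 - 29/4 = -6)
O(J) = -10 (O(J) = -4 - 6 = -10)
P(s, d) = -10 + d + s (P(s, d) = (s + d) - 10 = (d + s) - 10 = -10 + d + s)
1/(P(-892, -59) + 801508) = 1/((-10 - 59 - 892) + 801508) = 1/(-961 + 801508) = 1/800547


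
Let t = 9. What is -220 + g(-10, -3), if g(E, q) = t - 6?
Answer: -217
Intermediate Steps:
g(E, q) = 3 (g(E, q) = 9 - 6 = 3)
-220 + g(-10, -3) = -220 + 3 = -217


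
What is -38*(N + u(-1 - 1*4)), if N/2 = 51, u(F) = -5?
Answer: -3686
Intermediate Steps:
N = 102 (N = 2*51 = 102)
-38*(N + u(-1 - 1*4)) = -38*(102 - 5) = -38*97 = -3686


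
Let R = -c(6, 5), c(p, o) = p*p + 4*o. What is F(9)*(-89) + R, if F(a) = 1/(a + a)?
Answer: -1097/18 ≈ -60.944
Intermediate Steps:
c(p, o) = p² + 4*o
R = -56 (R = -(6² + 4*5) = -(36 + 20) = -1*56 = -56)
F(a) = 1/(2*a)
F(9)*(-89) + R = ((½)/9)*(-89) - 56 = ((½)*(⅑))*(-89) - 56 = (1/18)*(-89) - 56 = -89/18 - 56 = -1097/18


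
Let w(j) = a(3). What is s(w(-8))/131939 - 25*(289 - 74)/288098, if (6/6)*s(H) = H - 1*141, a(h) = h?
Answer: -748929649/38011362022 ≈ -0.019703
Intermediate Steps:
w(j) = 3
s(H) = -141 + H (s(H) = H - 1*141 = H - 141 = -141 + H)
s(w(-8))/131939 - 25*(289 - 74)/288098 = (-141 + 3)/131939 - 25*(289 - 74)/288098 = -138*1/131939 - 25*215*(1/288098) = -138/131939 - 5375*1/288098 = -138/131939 - 5375/288098 = -748929649/38011362022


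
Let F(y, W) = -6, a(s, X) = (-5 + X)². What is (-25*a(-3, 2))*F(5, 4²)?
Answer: 1350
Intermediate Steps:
(-25*a(-3, 2))*F(5, 4²) = -25*(-5 + 2)²*(-6) = -25*(-3)²*(-6) = -25*9*(-6) = -225*(-6) = 1350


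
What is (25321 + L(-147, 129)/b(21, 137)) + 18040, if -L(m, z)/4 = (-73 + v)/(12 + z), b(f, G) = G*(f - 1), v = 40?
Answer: 1396007406/32195 ≈ 43361.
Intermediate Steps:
b(f, G) = G*(-1 + f)
L(m, z) = 132/(12 + z) (L(m, z) = -4*(-73 + 40)/(12 + z) = -(-132)/(12 + z) = 132/(12 + z))
(25321 + L(-147, 129)/b(21, 137)) + 18040 = (25321 + (132/(12 + 129))/((137*(-1 + 21)))) + 18040 = (25321 + (132/141)/((137*20))) + 18040 = (25321 + (132*(1/141))/2740) + 18040 = (25321 + (44/47)*(1/2740)) + 18040 = (25321 + 11/32195) + 18040 = 815209606/32195 + 18040 = 1396007406/32195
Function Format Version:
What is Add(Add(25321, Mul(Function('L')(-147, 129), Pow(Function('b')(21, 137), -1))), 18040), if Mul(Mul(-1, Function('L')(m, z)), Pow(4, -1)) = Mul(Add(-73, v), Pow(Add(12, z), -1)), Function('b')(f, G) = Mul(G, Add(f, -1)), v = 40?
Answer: Rational(1396007406, 32195) ≈ 43361.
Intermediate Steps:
Function('b')(f, G) = Mul(G, Add(-1, f))
Function('L')(m, z) = Mul(132, Pow(Add(12, z), -1)) (Function('L')(m, z) = Mul(-4, Mul(Add(-73, 40), Pow(Add(12, z), -1))) = Mul(-4, Mul(-33, Pow(Add(12, z), -1))) = Mul(132, Pow(Add(12, z), -1)))
Add(Add(25321, Mul(Function('L')(-147, 129), Pow(Function('b')(21, 137), -1))), 18040) = Add(Add(25321, Mul(Mul(132, Pow(Add(12, 129), -1)), Pow(Mul(137, Add(-1, 21)), -1))), 18040) = Add(Add(25321, Mul(Mul(132, Pow(141, -1)), Pow(Mul(137, 20), -1))), 18040) = Add(Add(25321, Mul(Mul(132, Rational(1, 141)), Pow(2740, -1))), 18040) = Add(Add(25321, Mul(Rational(44, 47), Rational(1, 2740))), 18040) = Add(Add(25321, Rational(11, 32195)), 18040) = Add(Rational(815209606, 32195), 18040) = Rational(1396007406, 32195)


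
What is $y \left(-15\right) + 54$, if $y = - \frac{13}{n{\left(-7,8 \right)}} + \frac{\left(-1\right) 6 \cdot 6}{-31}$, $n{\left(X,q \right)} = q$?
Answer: $\frac{15117}{248} \approx 60.956$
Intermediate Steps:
$y = - \frac{115}{248}$ ($y = - \frac{13}{8} + \frac{\left(-1\right) 6 \cdot 6}{-31} = \left(-13\right) \frac{1}{8} + \left(-6\right) 6 \left(- \frac{1}{31}\right) = - \frac{13}{8} - - \frac{36}{31} = - \frac{13}{8} + \frac{36}{31} = - \frac{115}{248} \approx -0.46371$)
$y \left(-15\right) + 54 = \left(- \frac{115}{248}\right) \left(-15\right) + 54 = \frac{1725}{248} + 54 = \frac{15117}{248}$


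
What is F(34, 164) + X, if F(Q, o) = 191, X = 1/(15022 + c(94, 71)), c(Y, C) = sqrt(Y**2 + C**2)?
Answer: 43098516959/225646607 - sqrt(13877)/225646607 ≈ 191.00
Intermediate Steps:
c(Y, C) = sqrt(C**2 + Y**2)
X = 1/(15022 + sqrt(13877)) (X = 1/(15022 + sqrt(71**2 + 94**2)) = 1/(15022 + sqrt(5041 + 8836)) = 1/(15022 + sqrt(13877)) ≈ 6.6051e-5)
F(34, 164) + X = 191 + (15022/225646607 - sqrt(13877)/225646607) = 43098516959/225646607 - sqrt(13877)/225646607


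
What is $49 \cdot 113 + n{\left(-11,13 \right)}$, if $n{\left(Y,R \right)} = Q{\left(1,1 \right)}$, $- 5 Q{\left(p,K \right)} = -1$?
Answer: $\frac{27686}{5} \approx 5537.2$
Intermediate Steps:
$Q{\left(p,K \right)} = \frac{1}{5}$ ($Q{\left(p,K \right)} = \left(- \frac{1}{5}\right) \left(-1\right) = \frac{1}{5}$)
$n{\left(Y,R \right)} = \frac{1}{5}$
$49 \cdot 113 + n{\left(-11,13 \right)} = 49 \cdot 113 + \frac{1}{5} = 5537 + \frac{1}{5} = \frac{27686}{5}$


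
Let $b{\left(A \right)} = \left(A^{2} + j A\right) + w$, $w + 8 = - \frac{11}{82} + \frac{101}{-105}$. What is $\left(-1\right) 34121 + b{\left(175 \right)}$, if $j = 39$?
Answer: $\frac{28584373}{8610} \approx 3319.9$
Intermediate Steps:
$w = - \frac{78317}{8610}$ ($w = -8 + \left(- \frac{11}{82} + \frac{101}{-105}\right) = -8 + \left(\left(-11\right) \frac{1}{82} + 101 \left(- \frac{1}{105}\right)\right) = -8 - \frac{9437}{8610} = - \frac{78317}{8610} \approx -9.0961$)
$b{\left(A \right)} = - \frac{78317}{8610} + A^{2} + 39 A$ ($b{\left(A \right)} = \left(A^{2} + 39 A\right) - \frac{78317}{8610} = - \frac{78317}{8610} + A^{2} + 39 A$)
$\left(-1\right) 34121 + b{\left(175 \right)} = \left(-1\right) 34121 + \left(- \frac{78317}{8610} + 175^{2} + 39 \cdot 175\right) = -34121 + \left(- \frac{78317}{8610} + 30625 + 6825\right) = -34121 + \frac{322366183}{8610} = \frac{28584373}{8610}$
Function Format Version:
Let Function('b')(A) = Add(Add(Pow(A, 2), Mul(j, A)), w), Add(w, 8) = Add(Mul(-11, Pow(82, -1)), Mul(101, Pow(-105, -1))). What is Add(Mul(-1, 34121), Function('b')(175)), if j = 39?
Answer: Rational(28584373, 8610) ≈ 3319.9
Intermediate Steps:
w = Rational(-78317, 8610) (w = Add(-8, Add(Mul(-11, Pow(82, -1)), Mul(101, Pow(-105, -1)))) = Add(-8, Add(Mul(-11, Rational(1, 82)), Mul(101, Rational(-1, 105)))) = Add(-8, Add(Rational(-11, 82), Rational(-101, 105))) = Add(-8, Rational(-9437, 8610)) = Rational(-78317, 8610) ≈ -9.0961)
Function('b')(A) = Add(Rational(-78317, 8610), Pow(A, 2), Mul(39, A)) (Function('b')(A) = Add(Add(Pow(A, 2), Mul(39, A)), Rational(-78317, 8610)) = Add(Rational(-78317, 8610), Pow(A, 2), Mul(39, A)))
Add(Mul(-1, 34121), Function('b')(175)) = Add(Mul(-1, 34121), Add(Rational(-78317, 8610), Pow(175, 2), Mul(39, 175))) = Add(-34121, Add(Rational(-78317, 8610), 30625, 6825)) = Add(-34121, Rational(322366183, 8610)) = Rational(28584373, 8610)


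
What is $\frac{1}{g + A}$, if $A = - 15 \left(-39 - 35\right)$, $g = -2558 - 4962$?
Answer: $- \frac{1}{6410} \approx -0.00015601$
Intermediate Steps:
$g = -7520$ ($g = -2558 - 4962 = -7520$)
$A = 1110$ ($A = \left(-15\right) \left(-74\right) = 1110$)
$\frac{1}{g + A} = \frac{1}{-7520 + 1110} = \frac{1}{-6410} = - \frac{1}{6410}$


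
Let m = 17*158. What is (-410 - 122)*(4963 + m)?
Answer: -4069268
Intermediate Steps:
m = 2686
(-410 - 122)*(4963 + m) = (-410 - 122)*(4963 + 2686) = -532*7649 = -4069268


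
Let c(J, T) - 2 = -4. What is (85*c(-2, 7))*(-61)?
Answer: 10370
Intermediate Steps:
c(J, T) = -2 (c(J, T) = 2 - 4 = -2)
(85*c(-2, 7))*(-61) = (85*(-2))*(-61) = -170*(-61) = 10370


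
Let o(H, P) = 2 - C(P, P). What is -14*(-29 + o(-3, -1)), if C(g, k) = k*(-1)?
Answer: 392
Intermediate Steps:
C(g, k) = -k
o(H, P) = 2 + P (o(H, P) = 2 - (-1)*P = 2 + P)
-14*(-29 + o(-3, -1)) = -14*(-29 + (2 - 1)) = -14*(-29 + 1) = -14*(-28) = 392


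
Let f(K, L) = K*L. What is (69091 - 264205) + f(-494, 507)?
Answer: -445572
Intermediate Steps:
(69091 - 264205) + f(-494, 507) = (69091 - 264205) - 494*507 = -195114 - 250458 = -445572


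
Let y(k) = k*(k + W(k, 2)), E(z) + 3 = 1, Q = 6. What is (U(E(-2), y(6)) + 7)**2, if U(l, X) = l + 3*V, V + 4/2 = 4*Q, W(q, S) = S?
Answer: 5041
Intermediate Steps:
E(z) = -2 (E(z) = -3 + 1 = -2)
V = 22 (V = -2 + 4*6 = -2 + 24 = 22)
y(k) = k*(2 + k) (y(k) = k*(k + 2) = k*(2 + k))
U(l, X) = 66 + l (U(l, X) = l + 3*22 = l + 66 = 66 + l)
(U(E(-2), y(6)) + 7)**2 = ((66 - 2) + 7)**2 = (64 + 7)**2 = 71**2 = 5041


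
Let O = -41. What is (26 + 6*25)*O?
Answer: -7216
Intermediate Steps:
(26 + 6*25)*O = (26 + 6*25)*(-41) = (26 + 150)*(-41) = 176*(-41) = -7216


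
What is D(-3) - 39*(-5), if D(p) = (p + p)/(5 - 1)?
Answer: 387/2 ≈ 193.50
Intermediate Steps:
D(p) = p/2 (D(p) = (2*p)/4 = (2*p)*(¼) = p/2)
D(-3) - 39*(-5) = (½)*(-3) - 39*(-5) = -3/2 + 195 = 387/2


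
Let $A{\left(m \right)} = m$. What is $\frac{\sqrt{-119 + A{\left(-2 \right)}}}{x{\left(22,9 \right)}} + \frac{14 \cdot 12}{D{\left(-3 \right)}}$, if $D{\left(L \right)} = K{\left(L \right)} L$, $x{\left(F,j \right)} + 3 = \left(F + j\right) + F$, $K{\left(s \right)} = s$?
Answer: $\frac{56}{3} + \frac{11 i}{50} \approx 18.667 + 0.22 i$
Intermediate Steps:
$x{\left(F,j \right)} = -3 + j + 2 F$ ($x{\left(F,j \right)} = -3 + \left(\left(F + j\right) + F\right) = -3 + \left(j + 2 F\right) = -3 + j + 2 F$)
$D{\left(L \right)} = L^{2}$ ($D{\left(L \right)} = L L = L^{2}$)
$\frac{\sqrt{-119 + A{\left(-2 \right)}}}{x{\left(22,9 \right)}} + \frac{14 \cdot 12}{D{\left(-3 \right)}} = \frac{\sqrt{-119 - 2}}{-3 + 9 + 2 \cdot 22} + \frac{14 \cdot 12}{\left(-3\right)^{2}} = \frac{\sqrt{-121}}{-3 + 9 + 44} + \frac{168}{9} = \frac{11 i}{50} + 168 \cdot \frac{1}{9} = 11 i \frac{1}{50} + \frac{56}{3} = \frac{11 i}{50} + \frac{56}{3} = \frac{56}{3} + \frac{11 i}{50}$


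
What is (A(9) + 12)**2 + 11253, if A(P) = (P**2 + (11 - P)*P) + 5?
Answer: 24709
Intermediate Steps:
A(P) = 5 + P**2 + P*(11 - P) (A(P) = (P**2 + P*(11 - P)) + 5 = 5 + P**2 + P*(11 - P))
(A(9) + 12)**2 + 11253 = ((5 + 11*9) + 12)**2 + 11253 = ((5 + 99) + 12)**2 + 11253 = (104 + 12)**2 + 11253 = 116**2 + 11253 = 13456 + 11253 = 24709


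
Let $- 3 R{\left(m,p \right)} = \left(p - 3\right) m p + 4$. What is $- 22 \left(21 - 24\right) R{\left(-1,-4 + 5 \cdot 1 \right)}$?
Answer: $-132$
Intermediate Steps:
$R{\left(m,p \right)} = - \frac{4}{3} - \frac{m p \left(-3 + p\right)}{3}$ ($R{\left(m,p \right)} = - \frac{\left(p - 3\right) m p + 4}{3} = - \frac{\left(-3 + p\right) m p + 4}{3} = - \frac{m \left(-3 + p\right) p + 4}{3} = - \frac{m p \left(-3 + p\right) + 4}{3} = - \frac{4 + m p \left(-3 + p\right)}{3} = - \frac{4}{3} - \frac{m p \left(-3 + p\right)}{3}$)
$- 22 \left(21 - 24\right) R{\left(-1,-4 + 5 \cdot 1 \right)} = - 22 \left(21 - 24\right) \left(- \frac{4}{3} - \left(-4 + 5 \cdot 1\right) - - \frac{\left(-4 + 5 \cdot 1\right)^{2}}{3}\right) = \left(-22\right) \left(-3\right) \left(- \frac{4}{3} - \left(-4 + 5\right) - - \frac{\left(-4 + 5\right)^{2}}{3}\right) = 66 \left(- \frac{4}{3} - 1 - - \frac{1^{2}}{3}\right) = 66 \left(- \frac{4}{3} - 1 - \left(- \frac{1}{3}\right) 1\right) = 66 \left(- \frac{4}{3} - 1 + \frac{1}{3}\right) = 66 \left(-2\right) = -132$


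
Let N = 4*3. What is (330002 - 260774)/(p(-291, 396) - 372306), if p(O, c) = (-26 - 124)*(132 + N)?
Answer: -11538/65651 ≈ -0.17575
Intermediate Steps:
N = 12
p(O, c) = -21600 (p(O, c) = (-26 - 124)*(132 + 12) = -150*144 = -21600)
(330002 - 260774)/(p(-291, 396) - 372306) = (330002 - 260774)/(-21600 - 372306) = 69228/(-393906) = 69228*(-1/393906) = -11538/65651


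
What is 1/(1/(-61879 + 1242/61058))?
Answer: -1889103370/30529 ≈ -61879.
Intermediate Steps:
1/(1/(-61879 + 1242/61058)) = 1/(1/(-61879 + 1242*(1/61058))) = 1/(1/(-61879 + 621/30529)) = 1/(1/(-1889103370/30529)) = 1/(-30529/1889103370) = -1889103370/30529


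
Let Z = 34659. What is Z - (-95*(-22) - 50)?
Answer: 32619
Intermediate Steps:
Z - (-95*(-22) - 50) = 34659 - (-95*(-22) - 50) = 34659 - (2090 - 50) = 34659 - 1*2040 = 34659 - 2040 = 32619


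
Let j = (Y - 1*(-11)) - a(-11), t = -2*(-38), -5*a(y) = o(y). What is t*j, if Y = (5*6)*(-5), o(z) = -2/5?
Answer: -264252/25 ≈ -10570.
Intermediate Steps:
o(z) = -2/5 (o(z) = -2*1/5 = -2/5)
a(y) = 2/25 (a(y) = -1/5*(-2/5) = 2/25)
t = 76
Y = -150 (Y = 30*(-5) = -150)
j = -3477/25 (j = (-150 - 1*(-11)) - 1*2/25 = (-150 + 11) - 2/25 = -139 - 2/25 = -3477/25 ≈ -139.08)
t*j = 76*(-3477/25) = -264252/25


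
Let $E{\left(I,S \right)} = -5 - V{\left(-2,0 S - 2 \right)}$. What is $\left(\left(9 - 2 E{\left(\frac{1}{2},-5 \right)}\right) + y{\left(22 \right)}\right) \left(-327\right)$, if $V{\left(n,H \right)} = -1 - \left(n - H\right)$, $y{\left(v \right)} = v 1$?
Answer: $-12753$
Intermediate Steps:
$y{\left(v \right)} = v$
$V{\left(n,H \right)} = -1 + H - n$ ($V{\left(n,H \right)} = -1 + \left(H - n\right) = -1 + H - n$)
$E{\left(I,S \right)} = -4$ ($E{\left(I,S \right)} = -5 - \left(-1 - \left(2 + 0 S\right) - -2\right) = -5 - \left(-1 + \left(0 - 2\right) + 2\right) = -5 - \left(-1 - 2 + 2\right) = -5 - -1 = -5 + 1 = -4$)
$\left(\left(9 - 2 E{\left(\frac{1}{2},-5 \right)}\right) + y{\left(22 \right)}\right) \left(-327\right) = \left(\left(9 - -8\right) + 22\right) \left(-327\right) = \left(\left(9 + 8\right) + 22\right) \left(-327\right) = \left(17 + 22\right) \left(-327\right) = 39 \left(-327\right) = -12753$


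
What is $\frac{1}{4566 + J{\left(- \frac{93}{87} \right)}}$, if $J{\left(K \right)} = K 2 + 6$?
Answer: $\frac{29}{132526} \approx 0.00021882$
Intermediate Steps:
$J{\left(K \right)} = 6 + 2 K$ ($J{\left(K \right)} = 2 K + 6 = 6 + 2 K$)
$\frac{1}{4566 + J{\left(- \frac{93}{87} \right)}} = \frac{1}{4566 + \left(6 + 2 \left(- \frac{93}{87}\right)\right)} = \frac{1}{4566 + \left(6 + 2 \left(\left(-93\right) \frac{1}{87}\right)\right)} = \frac{1}{4566 + \left(6 + 2 \left(- \frac{31}{29}\right)\right)} = \frac{1}{4566 + \left(6 - \frac{62}{29}\right)} = \frac{1}{4566 + \frac{112}{29}} = \frac{1}{\frac{132526}{29}} = \frac{29}{132526}$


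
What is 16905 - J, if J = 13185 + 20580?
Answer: -16860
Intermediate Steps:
J = 33765
16905 - J = 16905 - 1*33765 = 16905 - 33765 = -16860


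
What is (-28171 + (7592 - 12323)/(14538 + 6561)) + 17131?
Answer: -77645897/7033 ≈ -11040.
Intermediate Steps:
(-28171 + (7592 - 12323)/(14538 + 6561)) + 17131 = (-28171 - 4731/21099) + 17131 = (-28171 - 4731*1/21099) + 17131 = (-28171 - 1577/7033) + 17131 = -198128220/7033 + 17131 = -77645897/7033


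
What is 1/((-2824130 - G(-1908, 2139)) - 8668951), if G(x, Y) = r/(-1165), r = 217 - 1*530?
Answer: -1165/13389439678 ≈ -8.7009e-8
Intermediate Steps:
r = -313 (r = 217 - 530 = -313)
G(x, Y) = 313/1165 (G(x, Y) = -313/(-1165) = -313*(-1/1165) = 313/1165)
1/((-2824130 - G(-1908, 2139)) - 8668951) = 1/((-2824130 - 1*313/1165) - 8668951) = 1/((-2824130 - 313/1165) - 8668951) = 1/(-3290111763/1165 - 8668951) = 1/(-13389439678/1165) = -1165/13389439678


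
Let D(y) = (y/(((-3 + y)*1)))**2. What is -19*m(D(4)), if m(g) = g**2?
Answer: -4864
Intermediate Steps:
D(y) = y**2/(-3 + y)**2 (D(y) = (y/(-3 + y))**2 = y**2/(-3 + y)**2)
-19*m(D(4)) = -19*256/(-3 + 4)**4 = -19*(16/1**2)**2 = -19*(16*1)**2 = -19*16**2 = -19*256 = -4864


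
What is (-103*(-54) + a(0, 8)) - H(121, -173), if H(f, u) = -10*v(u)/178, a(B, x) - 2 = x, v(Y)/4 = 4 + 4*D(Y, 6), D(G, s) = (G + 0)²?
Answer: 2890308/89 ≈ 32475.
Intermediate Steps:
D(G, s) = G²
v(Y) = 16 + 16*Y² (v(Y) = 4*(4 + 4*Y²) = 16 + 16*Y²)
a(B, x) = 2 + x
H(f, u) = -80/89 - 80*u²/89 (H(f, u) = -10*(16 + 16*u²)/178 = (-160 - 160*u²)*(1/178) = -80/89 - 80*u²/89)
(-103*(-54) + a(0, 8)) - H(121, -173) = (-103*(-54) + (2 + 8)) - (-80/89 - 80/89*(-173)²) = (5562 + 10) - (-80/89 - 80/89*29929) = 5572 - (-80/89 - 2394320/89) = 5572 - 1*(-2394400/89) = 5572 + 2394400/89 = 2890308/89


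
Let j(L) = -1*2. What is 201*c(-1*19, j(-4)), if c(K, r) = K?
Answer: -3819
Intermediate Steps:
j(L) = -2
201*c(-1*19, j(-4)) = 201*(-1*19) = 201*(-19) = -3819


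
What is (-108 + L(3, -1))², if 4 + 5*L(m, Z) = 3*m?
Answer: 11449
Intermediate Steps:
L(m, Z) = -⅘ + 3*m/5 (L(m, Z) = -⅘ + (3*m)/5 = -⅘ + 3*m/5)
(-108 + L(3, -1))² = (-108 + (-⅘ + (⅗)*3))² = (-108 + (-⅘ + 9/5))² = (-108 + 1)² = (-107)² = 11449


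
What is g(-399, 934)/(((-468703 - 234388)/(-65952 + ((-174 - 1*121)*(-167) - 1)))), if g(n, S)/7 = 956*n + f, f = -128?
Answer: -44573714752/703091 ≈ -63397.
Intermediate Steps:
g(n, S) = -896 + 6692*n (g(n, S) = 7*(956*n - 128) = 7*(-128 + 956*n) = -896 + 6692*n)
g(-399, 934)/(((-468703 - 234388)/(-65952 + ((-174 - 1*121)*(-167) - 1)))) = (-896 + 6692*(-399))/(((-468703 - 234388)/(-65952 + ((-174 - 1*121)*(-167) - 1)))) = (-896 - 2670108)/((-703091/(-65952 + ((-174 - 121)*(-167) - 1)))) = -2671004/((-703091/(-65952 + (-295*(-167) - 1)))) = -2671004/((-703091/(-65952 + (49265 - 1)))) = -2671004/((-703091/(-65952 + 49264))) = -2671004/((-703091/(-16688))) = -2671004/((-703091*(-1/16688))) = -2671004/703091/16688 = -2671004*16688/703091 = -44573714752/703091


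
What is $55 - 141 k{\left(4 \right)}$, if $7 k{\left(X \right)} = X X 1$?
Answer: $- \frac{1871}{7} \approx -267.29$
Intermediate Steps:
$k{\left(X \right)} = \frac{X^{2}}{7}$ ($k{\left(X \right)} = \frac{X X 1}{7} = \frac{X^{2} \cdot 1}{7} = \frac{X^{2}}{7}$)
$55 - 141 k{\left(4 \right)} = 55 - 141 \frac{4^{2}}{7} = 55 - 141 \cdot \frac{1}{7} \cdot 16 = 55 - \frac{2256}{7} = - \frac{1871}{7}$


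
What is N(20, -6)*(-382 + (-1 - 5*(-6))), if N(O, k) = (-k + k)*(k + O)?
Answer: 0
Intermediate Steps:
N(O, k) = 0 (N(O, k) = 0*(O + k) = 0)
N(20, -6)*(-382 + (-1 - 5*(-6))) = 0*(-382 + (-1 - 5*(-6))) = 0*(-382 + (-1 + 30)) = 0*(-382 + 29) = 0*(-353) = 0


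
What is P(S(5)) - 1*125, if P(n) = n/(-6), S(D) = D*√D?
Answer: -125 - 5*√5/6 ≈ -126.86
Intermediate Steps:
S(D) = D^(3/2)
P(n) = -n/6 (P(n) = n*(-⅙) = -n/6)
P(S(5)) - 1*125 = -5*√5/6 - 1*125 = -5*√5/6 - 125 = -125 - 5*√5/6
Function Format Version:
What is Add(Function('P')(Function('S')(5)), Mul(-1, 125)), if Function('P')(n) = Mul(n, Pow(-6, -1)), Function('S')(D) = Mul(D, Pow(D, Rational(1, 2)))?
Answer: Add(-125, Mul(Rational(-5, 6), Pow(5, Rational(1, 2)))) ≈ -126.86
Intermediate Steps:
Function('S')(D) = Pow(D, Rational(3, 2))
Function('P')(n) = Mul(Rational(-1, 6), n) (Function('P')(n) = Mul(n, Rational(-1, 6)) = Mul(Rational(-1, 6), n))
Add(Function('P')(Function('S')(5)), Mul(-1, 125)) = Add(Mul(Rational(-1, 6), Pow(5, Rational(3, 2))), Mul(-1, 125)) = Add(Mul(Rational(-1, 6), Mul(5, Pow(5, Rational(1, 2)))), -125) = Add(Mul(Rational(-5, 6), Pow(5, Rational(1, 2))), -125) = Add(-125, Mul(Rational(-5, 6), Pow(5, Rational(1, 2))))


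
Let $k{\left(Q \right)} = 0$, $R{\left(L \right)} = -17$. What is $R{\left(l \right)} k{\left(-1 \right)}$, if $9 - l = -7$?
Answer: $0$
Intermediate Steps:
$l = 16$ ($l = 9 - -7 = 9 + 7 = 16$)
$R{\left(l \right)} k{\left(-1 \right)} = \left(-17\right) 0 = 0$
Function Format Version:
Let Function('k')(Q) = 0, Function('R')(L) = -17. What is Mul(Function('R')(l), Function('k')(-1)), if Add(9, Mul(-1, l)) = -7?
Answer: 0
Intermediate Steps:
l = 16 (l = Add(9, Mul(-1, -7)) = Add(9, 7) = 16)
Mul(Function('R')(l), Function('k')(-1)) = Mul(-17, 0) = 0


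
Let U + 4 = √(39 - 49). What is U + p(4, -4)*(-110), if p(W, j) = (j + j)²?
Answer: -7044 + I*√10 ≈ -7044.0 + 3.1623*I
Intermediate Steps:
p(W, j) = 4*j² (p(W, j) = (2*j)² = 4*j²)
U = -4 + I*√10 (U = -4 + √(39 - 49) = -4 + √(-10) = -4 + I*√10 ≈ -4.0 + 3.1623*I)
U + p(4, -4)*(-110) = (-4 + I*√10) + (4*(-4)²)*(-110) = (-4 + I*√10) + (4*16)*(-110) = (-4 + I*√10) + 64*(-110) = (-4 + I*√10) - 7040 = -7044 + I*√10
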